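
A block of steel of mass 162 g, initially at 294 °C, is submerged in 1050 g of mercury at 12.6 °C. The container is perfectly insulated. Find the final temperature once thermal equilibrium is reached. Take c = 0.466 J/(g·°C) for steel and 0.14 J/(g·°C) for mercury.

T_f ≈ 108.1 °C

T_f is the heat-capacity-weighted average of the initial temperatures:
T_f = (75.49×294 + 147×12.6) / (75.49 + 147)
    = 24047 / 222.49 ≈ 108.08 °C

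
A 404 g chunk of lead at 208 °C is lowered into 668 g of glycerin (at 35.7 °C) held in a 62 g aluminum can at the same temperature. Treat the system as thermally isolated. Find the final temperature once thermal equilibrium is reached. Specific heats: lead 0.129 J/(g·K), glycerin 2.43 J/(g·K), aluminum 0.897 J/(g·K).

Setting the total heat transfer to zero:
404·0.129·(T − 208) + 668·2.43·(T − 35.7) + 62·0.897·(T − 35.7) = 0
1731 T = 70775
T = 70775 / 1731 = 40.9 °C

T_f ≈ 40.9 °C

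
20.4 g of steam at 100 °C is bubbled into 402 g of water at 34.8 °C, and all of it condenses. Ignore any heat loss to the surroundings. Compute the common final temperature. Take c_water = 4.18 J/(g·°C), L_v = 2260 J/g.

T_f ≈ 64.1 °C

Net heat exchanged in the isolated system is zero:
condense steam: −20.4·2260 = −46104
  condensate cools 100→T: 20.4·4.18·(T − 100) = 85.27(T − 100)
  original water: 1680.4(T − 34.8)
1765.6 T = 46104 + 8527.2 + 58477 = 113108
T ≈ 64.06 °C, under the boiling point, so the assumption holds.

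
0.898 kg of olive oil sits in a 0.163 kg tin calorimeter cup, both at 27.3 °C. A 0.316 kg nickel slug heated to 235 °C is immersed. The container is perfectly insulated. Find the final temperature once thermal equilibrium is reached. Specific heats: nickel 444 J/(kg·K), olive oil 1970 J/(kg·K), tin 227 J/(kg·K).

T_f ≈ 42.3 °C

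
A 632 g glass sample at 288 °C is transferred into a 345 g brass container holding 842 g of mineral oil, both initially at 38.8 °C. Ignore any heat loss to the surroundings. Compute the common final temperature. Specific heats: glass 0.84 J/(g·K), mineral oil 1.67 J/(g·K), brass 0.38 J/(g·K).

T_f = Σ m_i c_i T_i / Σ m_i c_i:
T_f = (530.88*288 + 1406.1*38.8 + 131.1*38.8) / (530.88 + 1406.1 + 131.1)
    = 212538 / 2068.1 ≈ 102.77 °C

T_f ≈ 102.8 °C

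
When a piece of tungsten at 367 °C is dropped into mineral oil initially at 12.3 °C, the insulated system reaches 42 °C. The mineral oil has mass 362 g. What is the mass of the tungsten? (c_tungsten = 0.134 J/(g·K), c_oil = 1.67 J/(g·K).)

m ≈ 412 g

Conservation of energy gives ΣQ = 0:
m·0.134·(42 − 367) + 362·1.67·(42 − 12.3) = 0
-43.55 m = -17955
m = -17955/-43.55 ≈ 412.3 g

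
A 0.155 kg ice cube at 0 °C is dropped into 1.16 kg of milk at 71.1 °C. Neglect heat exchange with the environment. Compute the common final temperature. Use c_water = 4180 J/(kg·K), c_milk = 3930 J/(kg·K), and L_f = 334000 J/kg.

T_f ≈ 52.3 °C

Taking heat into each body as positive, Σ m c ΔT = 0:
latent heat to melt: 0.155×334000 = 51770
  warm the meltwater: 647.9 T
  milk: 4558.8(T − 71.1)
5206.7 T = 324131 − 51770 = 272361
T ≈ 52.31 °C. Since T > 0 °C, the all-ice-melts assumption holds.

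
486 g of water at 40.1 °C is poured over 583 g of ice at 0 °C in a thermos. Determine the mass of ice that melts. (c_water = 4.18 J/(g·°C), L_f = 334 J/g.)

m_melted ≈ 244 g

Heat available from the water dropping to 0 °C: 486×4.18×40.1 = 81462 J.
To melt every bit of ice: 583×334 = 194722 J.
That's not enough to melt it all — equilibrium is at 0 °C with ice remaining.
m_melt = 81462 / L_f = 243.9 g.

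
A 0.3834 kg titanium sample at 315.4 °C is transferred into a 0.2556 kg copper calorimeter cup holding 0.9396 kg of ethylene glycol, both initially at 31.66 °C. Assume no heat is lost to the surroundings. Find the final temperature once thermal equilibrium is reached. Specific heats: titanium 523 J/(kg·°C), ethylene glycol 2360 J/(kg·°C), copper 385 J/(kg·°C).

T_f ≈ 54.3 °C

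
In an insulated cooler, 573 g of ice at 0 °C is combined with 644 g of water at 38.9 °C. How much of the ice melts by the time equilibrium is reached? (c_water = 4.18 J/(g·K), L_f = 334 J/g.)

m_melted ≈ 314 g

Cooling the water to 0 °C releases 644·4.18·38.9 = 104716 J.
To melt every bit of ice: 573·334 = 191382 J.
Since 104716 < 191382 J, not all the ice melts; equilibrium is at 0 °C.
m_melted·334 = 104716  ⇒  m_melted ≈ 313.5 g.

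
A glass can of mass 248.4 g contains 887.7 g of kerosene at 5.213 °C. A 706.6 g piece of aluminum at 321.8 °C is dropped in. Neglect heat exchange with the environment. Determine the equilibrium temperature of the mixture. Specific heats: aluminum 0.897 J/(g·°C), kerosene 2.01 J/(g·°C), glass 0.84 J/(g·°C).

T_f ≈ 81.6 °C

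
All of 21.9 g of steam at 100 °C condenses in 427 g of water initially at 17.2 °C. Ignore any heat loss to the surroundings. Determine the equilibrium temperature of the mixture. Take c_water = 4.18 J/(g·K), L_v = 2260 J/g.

T_f ≈ 47.6 °C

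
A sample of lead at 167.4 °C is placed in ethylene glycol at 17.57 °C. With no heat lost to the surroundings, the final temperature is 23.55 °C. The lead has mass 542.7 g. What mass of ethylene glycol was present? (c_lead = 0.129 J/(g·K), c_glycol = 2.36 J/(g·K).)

m ≈ 714 g

Heat lost by the lead = heat gained by the glycol:
542.7·0.129·(167.4 − 23.55) = m·2.36·(23.55 − 17.57)
14.11 m = 10071  ⇒  m ≈ 713.6 g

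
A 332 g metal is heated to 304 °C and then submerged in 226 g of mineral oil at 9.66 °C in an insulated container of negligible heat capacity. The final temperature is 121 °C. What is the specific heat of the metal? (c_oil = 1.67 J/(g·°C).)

c ≈ 0.692 J/(g·°C)

Heat lost by the metal = heat gained by the oil:
332·c·(304 − 121) = 226·1.67·(121 − 9.66)
60756 c = 42022  ⇒  c ≈ 0.6917 J/(g·°C)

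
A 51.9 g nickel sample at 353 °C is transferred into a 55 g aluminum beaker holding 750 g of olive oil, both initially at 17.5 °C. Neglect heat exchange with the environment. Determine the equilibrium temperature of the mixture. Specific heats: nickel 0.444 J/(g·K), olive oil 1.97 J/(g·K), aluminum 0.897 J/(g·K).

Net heat exchanged in the isolated system is zero:
51.9*0.444*(T − 353) + 750*1.97*(T − 17.5) + 55*0.897*(T − 17.5) = 0
(23.04 + 1477.5 + 49.34) T = 23.04*353 + 1477.5*17.5 + 49.34*17.5
T ≈ 22.49 °C

T_f ≈ 22.5 °C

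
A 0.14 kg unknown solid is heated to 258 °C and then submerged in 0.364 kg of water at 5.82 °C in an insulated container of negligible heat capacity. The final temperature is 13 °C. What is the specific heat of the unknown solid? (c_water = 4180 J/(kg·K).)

Heat lost by the unknown solid = heat gained by the water:
0.14·c·(258 − 13) = 0.364·4180·(13 − 5.82)
34.3 c = 10925  ⇒  c ≈ 318.5 J/(kg·K)

c ≈ 318 J/(kg·K)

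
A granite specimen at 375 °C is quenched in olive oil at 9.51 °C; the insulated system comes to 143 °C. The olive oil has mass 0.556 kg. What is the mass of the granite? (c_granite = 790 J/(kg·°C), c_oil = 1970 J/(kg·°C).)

Energy conservation, ΣQ = 0:
m×790×(143 − 375) + 0.556×1970×(143 − 9.51) = 0
-183280 m = -146214
m = -146214/-183280 ≈ 0.7978 kg

m ≈ 0.798 kg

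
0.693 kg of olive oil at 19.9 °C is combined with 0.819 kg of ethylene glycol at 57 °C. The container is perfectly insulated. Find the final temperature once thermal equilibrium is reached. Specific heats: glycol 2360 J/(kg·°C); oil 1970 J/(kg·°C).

T_f ≈ 41.6 °C

Energy conservation, ΣQ = 0:
0.819×2360×(T − 57) + 0.693×1970×(T − 19.9) = 0
(1932.8 + 1365.2) T = 1932.8×57 + 1365.2×19.9
T ≈ 41.64 °C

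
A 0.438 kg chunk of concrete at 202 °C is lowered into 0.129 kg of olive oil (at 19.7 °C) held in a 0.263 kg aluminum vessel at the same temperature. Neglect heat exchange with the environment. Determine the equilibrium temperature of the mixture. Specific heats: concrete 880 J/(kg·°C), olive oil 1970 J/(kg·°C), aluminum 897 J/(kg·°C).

Let T be the final temperature. ΣQ_i = 0:
0.438*880*(T − 202) + 0.129*1970*(T − 19.7) + 0.263*897*(T − 19.7) = 0
875.48 T = 87513
T = 87513 / 875.48 = 100 °C

T_f ≈ 100.0 °C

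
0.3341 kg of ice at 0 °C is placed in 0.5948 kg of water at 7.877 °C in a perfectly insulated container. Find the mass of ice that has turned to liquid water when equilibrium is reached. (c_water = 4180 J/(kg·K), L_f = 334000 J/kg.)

Heat available from the water dropping to 0 °C: 0.5948·4180·7.877 = 19584 J.
To melt every bit of ice: 0.3341·334000 = 111589 J.
That's not enough to melt it all — equilibrium is at 0 °C with ice remaining.
Mass melted = 19584/334000 ≈ 0.05864 kg.

m_melted ≈ 0.0586 kg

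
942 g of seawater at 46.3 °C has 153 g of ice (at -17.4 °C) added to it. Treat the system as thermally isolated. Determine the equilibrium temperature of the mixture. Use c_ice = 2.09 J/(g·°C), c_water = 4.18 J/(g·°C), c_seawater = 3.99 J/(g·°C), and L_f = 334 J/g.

T_f ≈ 26.7 °C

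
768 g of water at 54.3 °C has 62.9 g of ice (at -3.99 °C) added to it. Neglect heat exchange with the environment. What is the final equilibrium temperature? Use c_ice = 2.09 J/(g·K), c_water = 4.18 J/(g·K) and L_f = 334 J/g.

Energy balance with sensible and latent terms:
warm ice to 0 °C: 62.9×2.09×(0 − (-3.99)) = 524.53
  melt ice: 62.9×334 = 21009
  meltwater 0→T: 62.9×4.18×T = 262.92 T
  water cools: 768×4.18×(T − 54.3) = 3210.2(T − 54.3)
3473.2 T = 174316 − 21533 = 152783
T ≈ 43.99 °C (positive, so assuming full melt was valid).

T_f ≈ 44.0 °C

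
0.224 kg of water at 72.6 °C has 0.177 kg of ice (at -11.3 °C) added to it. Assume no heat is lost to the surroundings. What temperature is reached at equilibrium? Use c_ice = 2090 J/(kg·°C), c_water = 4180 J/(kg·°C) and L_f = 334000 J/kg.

T_f ≈ 2.8 °C

Energy conservation, ΣQ = 0:
ice -11.3→0 °C: 0.177·2090·11.3 = 4180.2; fusion: m_ice L_f = 0.177·334000 = 59118; warm the meltwater: 739.86 T; water cools: 0.224·4180·(T − 72.6) = 936.32(T − 72.6)
1676.2 T = 67977 − 63298 = 4678.6
T ≈ 2.79 °C (positive, so assuming full melt was valid).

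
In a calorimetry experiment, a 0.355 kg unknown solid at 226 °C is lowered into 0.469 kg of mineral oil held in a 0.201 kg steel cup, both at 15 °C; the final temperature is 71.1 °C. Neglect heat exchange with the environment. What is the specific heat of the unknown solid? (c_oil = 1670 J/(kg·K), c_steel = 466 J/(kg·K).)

Heat gained plus heat lost sum to zero:
0.355·c·(71.1 − 226) + 0.469·1670·(71.1 − 15) + 0.201·466·(71.1 − 15) = 0
-54.99 c = -49194
c = -49194/-54.99 ≈ 894.6 J/(kg·K)

c ≈ 895 J/(kg·K)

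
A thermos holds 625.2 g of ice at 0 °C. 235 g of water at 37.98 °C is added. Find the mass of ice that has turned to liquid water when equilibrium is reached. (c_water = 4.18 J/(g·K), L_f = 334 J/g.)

m_melted ≈ 112 g

Heat available from the water dropping to 0 °C: 235·4.18·37.98 = 37308 J.
To melt every bit of ice: 625.2·334 = 208817 J.
Since 37308 < 208817 J, not all the ice melts; equilibrium is at 0 °C.
m_melt = 37308 / L_f = 111.7 g.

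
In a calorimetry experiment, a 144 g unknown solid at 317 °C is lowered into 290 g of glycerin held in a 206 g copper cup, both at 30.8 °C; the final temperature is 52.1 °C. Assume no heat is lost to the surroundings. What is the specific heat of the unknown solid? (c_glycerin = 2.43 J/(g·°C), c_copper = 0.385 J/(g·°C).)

Heat gained plus heat lost sum to zero:
144×c×(52.1 − 317) + 290×2.43×(52.1 − 30.8) + 206×0.385×(52.1 − 30.8) = 0
-38146 c = -16699
c = -16699/-38146 ≈ 0.4378 J/(g·°C)

c ≈ 0.438 J/(g·°C)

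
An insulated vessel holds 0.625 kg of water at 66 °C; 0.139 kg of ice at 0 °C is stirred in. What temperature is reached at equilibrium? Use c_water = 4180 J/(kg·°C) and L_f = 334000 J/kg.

T_f ≈ 39.5 °C

Let T be the final temperature. ΣQ_i = 0:
latent heat to melt: 0.139·334000 = 46426; warm the meltwater: 581.02 T; water cools: 0.625·4180·(T − 66) = 2612.5(T − 66)
3193.5 T = 172425 − 46426 = 125999
T ≈ 39.45 °C. Since T > 0 °C, the all-ice-melts assumption holds.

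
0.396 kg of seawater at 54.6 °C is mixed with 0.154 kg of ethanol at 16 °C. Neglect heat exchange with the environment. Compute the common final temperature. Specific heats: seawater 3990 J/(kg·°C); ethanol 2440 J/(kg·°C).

Conservation of energy gives ΣQ = 0:
0.396×3990×(T − 54.6) + 0.154×2440×(T − 16) = 0
1580(T − 54.6) + 375.76(T − 16) = 0
(1580 + 375.76) T = 1580×54.6 + 375.76×16
T ≈ 47.18 °C

T_f ≈ 47.2 °C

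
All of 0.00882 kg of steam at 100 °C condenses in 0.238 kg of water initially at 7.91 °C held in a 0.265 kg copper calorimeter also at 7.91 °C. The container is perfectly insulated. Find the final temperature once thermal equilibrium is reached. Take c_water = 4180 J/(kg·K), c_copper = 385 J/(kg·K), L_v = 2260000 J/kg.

T_f ≈ 28.5 °C

Heat gained plus heat lost sum to zero:
latent heat released on condensation: 0.00882·2260000 = 19933
  condensed water 100 °C→T: 36.87(T − 100)
  water warms: 0.238·4180·(T − 7.91) = 994.84(T − 7.91)
  copper cup: 0.265·385·(T − 7.91) = 102.03(T − 7.91)
1133.7 T = 19933 + 3686.8 + 8676.2 = 32296
T ≈ 28.49 °C — below 100 °C, confirming all the steam condensed.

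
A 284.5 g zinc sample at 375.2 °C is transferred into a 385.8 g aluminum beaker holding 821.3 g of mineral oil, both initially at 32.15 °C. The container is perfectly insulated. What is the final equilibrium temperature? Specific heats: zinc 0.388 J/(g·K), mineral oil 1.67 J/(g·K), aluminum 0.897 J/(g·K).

T_f ≈ 52.9 °C

Heat gained plus heat lost sum to zero:
284.5·0.388·(T − 375.2) + 821.3·1.67·(T − 32.15) + 385.8·0.897·(T − 32.15) = 0
110.39(T − 375.2) + 1371.6(T − 32.15) + 346.06(T − 32.15) = 0
1828 T = 96639
T = 96639 / 1828 = 52.9 °C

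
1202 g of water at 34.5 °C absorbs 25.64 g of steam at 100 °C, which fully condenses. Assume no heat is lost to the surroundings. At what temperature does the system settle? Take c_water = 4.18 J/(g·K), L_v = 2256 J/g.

Sum of m c ΔT and latent-heat terms is zero:
condense steam: −25.64·2256 = −57844
  condensate cools 100→T: 25.64·4.18·(T − 100) = 107.18(T − 100)
  original water: 5024.4(T − 34.5)
5131.5 T = 57844 + 10718 + 173340 = 241902
T ≈ 47.14 °C, under the boiling point, so the assumption holds.

T_f ≈ 47.1 °C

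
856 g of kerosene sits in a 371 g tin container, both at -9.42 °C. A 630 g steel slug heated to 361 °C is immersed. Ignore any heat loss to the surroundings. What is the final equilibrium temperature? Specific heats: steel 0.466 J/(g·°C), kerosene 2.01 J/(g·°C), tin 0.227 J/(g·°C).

T_f ≈ 42.4 °C

With ΣQ=0 the equilibrium temperature is the m·c-weighted mean:
T_f = (293.58·361 + 1720.6·(-9.42) + 84.22·(-9.42)) / (293.58 + 1720.6 + 84.22)
    = 88981 / 2098.4 ≈ 42.41 °C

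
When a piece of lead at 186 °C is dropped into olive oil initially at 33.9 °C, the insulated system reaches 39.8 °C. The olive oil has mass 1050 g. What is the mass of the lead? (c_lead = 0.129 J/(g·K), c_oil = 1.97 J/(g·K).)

Net heat exchanged in the isolated system is zero:
m×0.129×(39.8 − 186) + 1050×1.97×(39.8 − 33.9) = 0
-18.86 m = -12204
m = -12204/-18.86 ≈ 647.1 g

m ≈ 647 g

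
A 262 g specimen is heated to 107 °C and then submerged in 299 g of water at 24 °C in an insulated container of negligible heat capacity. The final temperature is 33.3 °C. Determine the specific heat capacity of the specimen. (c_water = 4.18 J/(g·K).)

m_s c (T_s − T_f) = m_water c_water (T_f − T_0):
262·c·(107 − 33.3) = 299·4.18·(33.3 − 24)
19309 c = 11623  ⇒  c ≈ 0.602 J/(g·K)

c ≈ 0.602 J/(g·K)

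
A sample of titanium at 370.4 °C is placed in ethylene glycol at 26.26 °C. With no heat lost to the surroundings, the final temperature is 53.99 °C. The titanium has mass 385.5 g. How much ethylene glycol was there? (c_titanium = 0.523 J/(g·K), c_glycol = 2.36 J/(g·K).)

m ≈ 975 g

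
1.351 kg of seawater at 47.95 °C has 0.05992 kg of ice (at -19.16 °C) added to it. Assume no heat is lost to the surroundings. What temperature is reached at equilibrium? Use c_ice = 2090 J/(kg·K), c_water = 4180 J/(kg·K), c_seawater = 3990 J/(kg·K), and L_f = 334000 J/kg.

T_f ≈ 41.8 °C

Let T be the final temperature. ΣQ_i = 0:
warm ice to 0 °C: 0.05992×2090×(0 − (-19.16)) = 2399.5
  melt ice: 0.05992×334000 = 20013
  warm the meltwater: 250.47 T
  seawater cools: 1.351×3990×(T − 47.95) = 5390.5(T − 47.95)
5641 T = 258474 − 22413 = 236061
T ≈ 41.85 °C. Since T > 0 °C, the all-ice-melts assumption holds.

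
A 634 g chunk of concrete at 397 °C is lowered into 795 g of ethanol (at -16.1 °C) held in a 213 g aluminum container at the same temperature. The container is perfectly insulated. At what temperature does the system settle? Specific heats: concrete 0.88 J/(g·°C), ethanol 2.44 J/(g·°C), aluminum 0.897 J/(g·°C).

T_f ≈ 69.6 °C

Let T be the final temperature. ΣQ_i = 0:
634·0.88·(T − 397) + 795·2.44·(T − (-16.1)) + 213·0.897·(T − (-16.1)) = 0
(557.92 + 1939.8 + 191.06) T = 557.92·397 + 1939.8·(-16.1) + 191.06·(-16.1)
T = 187187 / 2688.8 = 69.6 °C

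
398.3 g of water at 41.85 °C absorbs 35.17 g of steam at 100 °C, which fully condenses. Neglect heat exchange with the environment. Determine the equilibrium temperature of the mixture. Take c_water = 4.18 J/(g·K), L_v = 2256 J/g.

T_f ≈ 90.4 °C

Heat gained plus heat lost sum to zero:
condense steam: −35.17·2256 = −79344; condensate cools 100→T: 35.17·4.18·(T − 100) = 147.01(T − 100); original water: 1664.9(T − 41.85)
1811.9 T = 79344 + 14701 + 69676 = 163720
T ≈ 90.36 °C — below 100 °C, confirming all the steam condensed.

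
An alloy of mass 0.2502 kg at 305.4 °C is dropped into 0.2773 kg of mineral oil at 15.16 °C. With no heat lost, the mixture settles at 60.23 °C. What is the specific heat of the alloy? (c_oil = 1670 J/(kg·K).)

Taking heat into each body as positive, Σ m c ΔT = 0:
0.2502×c×(60.23 − 305.4) + 0.2773×1670×(60.23 − 15.16) = 0
-61.34 c = -20872
c = -20872/-61.34 ≈ 340.3 J/(kg·K)

c ≈ 340 J/(kg·K)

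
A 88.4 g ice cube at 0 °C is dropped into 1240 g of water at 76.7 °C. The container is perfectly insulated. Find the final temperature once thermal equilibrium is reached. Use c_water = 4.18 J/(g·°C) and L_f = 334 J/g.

T_f ≈ 66.3 °C

Sum of m c ΔT and latent-heat terms is zero:
melt ice: 88.4×334 = 29526; meltwater 0→T: 88.4×4.18×T = 369.51 T; water cools: 1240×4.18×(T − 76.7) = 5183.2(T − 76.7)
5552.7 T = 397551 − 29526 = 368026
T ≈ 66.28 °C (positive, so assuming full melt was valid).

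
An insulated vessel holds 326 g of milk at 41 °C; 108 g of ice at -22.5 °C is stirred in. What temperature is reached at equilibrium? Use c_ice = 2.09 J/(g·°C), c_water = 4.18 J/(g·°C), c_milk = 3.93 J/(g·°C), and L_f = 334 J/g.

Setting the total heat transfer to zero:
ice -22.5→0 °C: 108·2.09·22.5 = 5078.7; fusion: m_ice L_f = 108·334 = 36072; warm the meltwater: 451.44 T; milk: 1281.2(T − 41)
1732.6 T = 52528 − 41151 = 11378
T ≈ 6.57 °C — above 0 °C, consistent with complete melting.

T_f ≈ 6.6 °C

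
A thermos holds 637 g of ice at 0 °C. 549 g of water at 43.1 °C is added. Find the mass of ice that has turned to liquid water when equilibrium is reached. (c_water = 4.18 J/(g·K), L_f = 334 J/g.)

m_melted ≈ 296 g

Heat available from the water dropping to 0 °C: 549·4.18·43.1 = 98907 J.
Melting all 637 g of ice would need 637·334 = 212758 J.
98907 J < 212758 J, so only part of the ice melts and the system sits at 0 °C.
Mass melted = 98907/334 ≈ 296.1 g.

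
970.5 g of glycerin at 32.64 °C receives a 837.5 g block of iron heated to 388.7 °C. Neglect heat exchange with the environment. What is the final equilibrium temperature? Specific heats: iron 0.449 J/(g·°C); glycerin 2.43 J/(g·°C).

Taking heat into each body as positive, Σ m c ΔT = 0:
837.5*0.449*(T − 388.7) + 970.5*2.43*(T − 32.64) = 0
376.04(T − 388.7) + 2358.3(T − 32.64) = 0
(376.04 + 2358.3) T = 376.04*388.7 + 2358.3*32.64
T = 223141/2734.4 ≈ 81.61 °C

T_f ≈ 81.6 °C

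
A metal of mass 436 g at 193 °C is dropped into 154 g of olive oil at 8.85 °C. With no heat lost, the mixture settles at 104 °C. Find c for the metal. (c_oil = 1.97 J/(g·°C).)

Energy conservation, ΣQ = 0:
436·c·(104 − 193) + 154·1.97·(104 − 8.85) = 0
-38804 c = -28867
c = -28867/-38804 ≈ 0.7439 J/(g·°C)

c ≈ 0.744 J/(g·°C)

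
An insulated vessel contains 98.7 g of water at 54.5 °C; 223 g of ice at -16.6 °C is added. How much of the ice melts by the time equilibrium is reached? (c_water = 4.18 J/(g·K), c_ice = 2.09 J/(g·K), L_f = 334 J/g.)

m_melted ≈ 44.2 g

Water can give up m c ΔT = 98.7·4.18·54.5 = 22485 J before reaching 0 °C.
Warming the ice to 0 °C takes 223·2.09·16.6 = 7736.8 J, leaving 14748 J for melting.
Melting all 223 g of ice would need 223·334 = 74482 J.
That's not enough to melt it all — equilibrium is at 0 °C with ice remaining.
m_melt = 14748 / L_f = 44.16 g.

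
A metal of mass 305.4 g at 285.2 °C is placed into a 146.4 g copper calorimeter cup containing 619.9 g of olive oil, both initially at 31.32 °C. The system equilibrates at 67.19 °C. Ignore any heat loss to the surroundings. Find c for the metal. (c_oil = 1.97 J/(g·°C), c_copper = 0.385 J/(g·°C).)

Setting the total heat transfer to zero:
305.4·c·(67.19 − 285.2) + 619.9·1.97·(67.19 − 31.32) + 146.4·0.385·(67.19 − 31.32) = 0
-66580 c = -45826
c = -45826/-66580 ≈ 0.6883 J/(g·°C)

c ≈ 0.688 J/(g·°C)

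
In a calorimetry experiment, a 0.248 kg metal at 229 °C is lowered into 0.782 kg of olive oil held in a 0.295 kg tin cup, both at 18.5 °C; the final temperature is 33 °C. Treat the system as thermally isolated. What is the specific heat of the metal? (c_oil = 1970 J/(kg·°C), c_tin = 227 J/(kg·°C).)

c ≈ 480 J/(kg·°C)

Let T be the final temperature. ΣQ_i = 0:
0.248×c×(33 − 229) + 0.782×1970×(33 − 18.5) + 0.295×227×(33 − 18.5) = 0
-48.61 c = -23309
c = -23309/-48.61 ≈ 479.5 J/(kg·°C)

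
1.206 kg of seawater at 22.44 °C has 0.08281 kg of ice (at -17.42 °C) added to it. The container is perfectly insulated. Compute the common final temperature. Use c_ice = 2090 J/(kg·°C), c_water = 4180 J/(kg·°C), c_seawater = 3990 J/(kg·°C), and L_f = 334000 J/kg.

T_f ≈ 15.0 °C

Conservation of energy gives ΣQ = 0:
ice -17.42→0 °C: 0.08281×2090×17.42 = 3014.9
  melt ice: 0.08281×334000 = 27659
  warm the meltwater: 346.15 T
  seawater: 4811.9(T − 22.44)
5158.1 T = 107980 − 30673 = 77306
T ≈ 14.99 °C — above 0 °C, consistent with complete melting.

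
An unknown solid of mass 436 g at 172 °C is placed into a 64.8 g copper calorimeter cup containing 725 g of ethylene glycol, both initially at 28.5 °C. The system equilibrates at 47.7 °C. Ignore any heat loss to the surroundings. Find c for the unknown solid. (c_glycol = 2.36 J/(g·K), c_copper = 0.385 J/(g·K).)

c ≈ 0.615 J/(g·K)

Conservation of energy gives ΣQ = 0:
436·c·(47.7 − 172) + 725·2.36·(47.7 − 28.5) + 64.8·0.385·(47.7 − 28.5) = 0
-54195 c = -33330
c = -33330/-54195 ≈ 0.615 J/(g·K)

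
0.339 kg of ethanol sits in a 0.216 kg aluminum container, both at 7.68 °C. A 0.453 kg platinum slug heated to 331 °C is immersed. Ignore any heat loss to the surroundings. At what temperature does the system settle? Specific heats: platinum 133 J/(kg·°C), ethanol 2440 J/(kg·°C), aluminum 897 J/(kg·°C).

Conservation of energy gives ΣQ = 0:
0.453*133*(T − 331) + 0.339*2440*(T − 7.68) + 0.216*897*(T − 7.68) = 0
1081.2 T = 27783
T = 27783 / 1081.2 = 25.7 °C

T_f ≈ 25.7 °C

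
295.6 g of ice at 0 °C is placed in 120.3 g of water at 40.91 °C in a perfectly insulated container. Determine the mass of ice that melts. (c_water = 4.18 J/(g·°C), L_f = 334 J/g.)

m_melted ≈ 61.6 g

Cooling the water to 0 °C releases 120.3·4.18·40.91 = 20572 J.
To melt every bit of ice: 295.6·334 = 98730 J.
That's not enough to melt it all — equilibrium is at 0 °C with ice remaining.
m_melted·334 = 20572  ⇒  m_melted ≈ 61.59 g.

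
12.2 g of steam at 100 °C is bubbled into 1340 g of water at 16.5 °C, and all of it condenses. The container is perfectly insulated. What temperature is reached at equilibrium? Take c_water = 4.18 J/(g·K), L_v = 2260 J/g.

Taking heat into each body as positive, Σ m c ΔT = 0:
steam→water at 100 °C releases m L_v = 12.2×2260 = 27572; condensed water 100 °C→T: 51(T − 100); original water: 5601.2(T − 16.5)
5652.2 T = 27572 + 5099.6 + 92420 = 125091
T ≈ 22.13 °C — below 100 °C, confirming all the steam condensed.

T_f ≈ 22.1 °C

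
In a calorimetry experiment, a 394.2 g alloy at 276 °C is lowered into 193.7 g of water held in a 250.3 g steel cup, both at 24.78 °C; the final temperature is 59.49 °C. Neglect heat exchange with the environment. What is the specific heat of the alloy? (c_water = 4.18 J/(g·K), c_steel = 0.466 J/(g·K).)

Let T be the final temperature. ΣQ_i = 0:
394.2·c·(59.49 − 276) + 193.7·4.18·(59.49 − 24.78) + 250.3·0.466·(59.49 − 24.78) = 0
-85348 c = -32152
c = -32152/-85348 ≈ 0.3767 J/(g·K)

c ≈ 0.377 J/(g·K)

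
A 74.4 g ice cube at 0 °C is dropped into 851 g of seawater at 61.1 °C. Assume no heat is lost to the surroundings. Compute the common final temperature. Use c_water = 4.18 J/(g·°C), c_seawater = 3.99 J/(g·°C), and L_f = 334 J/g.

Sum of m c ΔT and latent-heat terms is zero:
latent heat to melt: 74.4×334 = 24850; meltwater 0→T: 74.4×4.18×T = 310.99 T; seawater cools: 851×3.99×(T − 61.1) = 3395.5(T − 61.1)
3706.5 T = 207464 − 24850 = 182615
T ≈ 49.27 °C. Since T > 0 °C, the all-ice-melts assumption holds.

T_f ≈ 49.3 °C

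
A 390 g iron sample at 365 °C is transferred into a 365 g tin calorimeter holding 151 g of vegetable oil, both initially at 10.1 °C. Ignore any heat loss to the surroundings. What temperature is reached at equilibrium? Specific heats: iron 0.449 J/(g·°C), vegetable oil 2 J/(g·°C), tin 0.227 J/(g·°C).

Energy conservation, ΣQ = 0:
390·0.449·(T − 365) + 151·2·(T − 10.1) + 365·0.227·(T − 10.1) = 0
(175.11 + 302 + 82.86) T = 175.11·365 + 302·10.1 + 82.86·10.1
T = 67802 / 559.97 = 121 °C

T_f ≈ 121.1 °C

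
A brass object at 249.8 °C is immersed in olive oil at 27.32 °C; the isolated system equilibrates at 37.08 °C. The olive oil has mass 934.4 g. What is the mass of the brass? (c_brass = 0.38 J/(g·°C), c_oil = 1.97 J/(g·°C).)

Net heat exchanged in the isolated system is zero:
m×0.38×(37.08 − 249.8) + 934.4×1.97×(37.08 − 27.32) = 0
-80.83 m = -17966
m = -17966/-80.83 ≈ 222.3 g

m ≈ 222 g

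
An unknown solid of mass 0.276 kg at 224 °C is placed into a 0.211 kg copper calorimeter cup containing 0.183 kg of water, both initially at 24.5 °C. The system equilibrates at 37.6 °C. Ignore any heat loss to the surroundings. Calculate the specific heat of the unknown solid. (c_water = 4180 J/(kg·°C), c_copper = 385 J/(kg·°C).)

Let T be the final temperature. ΣQ_i = 0:
0.276·c·(37.6 − 224) + 0.183·4180·(37.6 − 24.5) + 0.211·385·(37.6 − 24.5) = 0
-51.45 c = -11085
c = -11085/-51.45 ≈ 215.5 J/(kg·°C)

c ≈ 215 J/(kg·°C)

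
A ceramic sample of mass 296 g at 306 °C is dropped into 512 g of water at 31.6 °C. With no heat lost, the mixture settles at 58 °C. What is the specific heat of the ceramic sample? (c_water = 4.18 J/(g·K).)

c ≈ 0.77 J/(g·K)

Heat lost by the ceramic sample = heat gained by the water:
296×c×(306 − 58) = 512×4.18×(58 − 31.6)
73408 c = 56500  ⇒  c ≈ 0.7697 J/(g·K)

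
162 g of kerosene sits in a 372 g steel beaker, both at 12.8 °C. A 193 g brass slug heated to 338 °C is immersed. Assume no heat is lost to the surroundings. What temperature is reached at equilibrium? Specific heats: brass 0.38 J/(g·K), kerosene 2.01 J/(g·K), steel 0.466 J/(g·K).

Energy conservation, ΣQ = 0:
193×0.38×(T − 338) + 162×2.01×(T − 12.8) + 372×0.466×(T − 12.8) = 0
73.34(T − 338) + 325.62(T − 12.8) + 173.35(T − 12.8) = 0
(73.34 + 325.62 + 173.35) T = 73.34×338 + 325.62×12.8 + 173.35×12.8
T = 31176 / 572.31 = 54.5 °C

T_f ≈ 54.5 °C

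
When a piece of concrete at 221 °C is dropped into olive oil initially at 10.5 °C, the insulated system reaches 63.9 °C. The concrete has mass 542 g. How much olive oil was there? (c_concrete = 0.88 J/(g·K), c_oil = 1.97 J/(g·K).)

|Q_concrete| = |Q_oil|:
542·0.88·(221 − 63.9) = m·1.97·(63.9 − 10.5)
105.2 m = 74930  ⇒  m ≈ 712.3 g

m ≈ 712 g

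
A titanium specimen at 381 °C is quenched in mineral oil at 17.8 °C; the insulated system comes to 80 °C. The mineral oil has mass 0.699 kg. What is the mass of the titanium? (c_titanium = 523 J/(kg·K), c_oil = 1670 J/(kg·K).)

m ≈ 0.461 kg

Taking heat into each body as positive, Σ m c ΔT = 0:
m×523×(80 − 381) + 0.699×1670×(80 − 17.8) = 0
-157423 m = -72608
m = -72608/-157423 ≈ 0.4612 kg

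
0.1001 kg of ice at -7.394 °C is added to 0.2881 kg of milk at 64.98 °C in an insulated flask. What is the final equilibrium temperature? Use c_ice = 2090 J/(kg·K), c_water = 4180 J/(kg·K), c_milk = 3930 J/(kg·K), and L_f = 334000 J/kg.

Let T be the final temperature. ΣQ_i = 0:
warm ice to 0 °C: 0.1001×2090×(0 − (-7.394)) = 1546.9; fusion: m_ice L_f = 0.1001×334000 = 33433; meltwater 0→T: 0.1001×4180×T = 418.42 T; milk: 1132.2(T − 64.98)
1550.7 T = 73573 − 34980 = 38592
T ≈ 24.89 °C — above 0 °C, consistent with complete melting.

T_f ≈ 24.9 °C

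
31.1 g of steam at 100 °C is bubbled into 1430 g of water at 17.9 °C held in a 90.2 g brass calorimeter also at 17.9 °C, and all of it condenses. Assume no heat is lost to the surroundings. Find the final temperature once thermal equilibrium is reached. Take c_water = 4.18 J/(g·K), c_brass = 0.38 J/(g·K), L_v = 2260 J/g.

Net heat exchanged in the isolated system is zero:
latent heat released on condensation: 31.1·2260 = 70286
  condensed water 100 °C→T: 130(T − 100)
  original water: 5977.4(T − 17.9)
  cup: 34.28(T − 17.9)
6141.7 T = 70286 + 13000 + 107609 = 190895
T ≈ 31.08 °C, under the boiling point, so the assumption holds.

T_f ≈ 31.1 °C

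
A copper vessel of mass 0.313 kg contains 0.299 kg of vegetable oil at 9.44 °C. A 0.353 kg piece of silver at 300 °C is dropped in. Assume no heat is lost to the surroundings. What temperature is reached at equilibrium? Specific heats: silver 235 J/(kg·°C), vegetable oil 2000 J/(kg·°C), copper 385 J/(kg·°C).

T_f ≈ 39.5 °C

Net heat exchanged in the isolated system is zero:
0.353×235×(T − 300) + 0.299×2000×(T − 9.44) + 0.313×385×(T − 9.44) = 0
801.46 T = 31669
T = 31669/801.46 ≈ 39.51 °C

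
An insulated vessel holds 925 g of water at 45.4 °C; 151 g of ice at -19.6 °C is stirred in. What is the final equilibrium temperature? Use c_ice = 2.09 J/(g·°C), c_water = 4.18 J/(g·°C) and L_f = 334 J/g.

Energy balance with sensible and latent terms:
ice -19.6→0 °C: 151·2.09·19.6 = 6185.6; fusion: m_ice L_f = 151·334 = 50434; warm the meltwater: 631.18 T; water: 3866.5(T − 45.4)
4497.7 T = 175539 − 56620 = 118920
T ≈ 26.44 °C (positive, so assuming full melt was valid).

T_f ≈ 26.4 °C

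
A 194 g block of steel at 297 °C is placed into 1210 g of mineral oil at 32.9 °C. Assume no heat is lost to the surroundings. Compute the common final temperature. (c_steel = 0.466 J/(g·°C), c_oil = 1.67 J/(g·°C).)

T_f ≈ 44.2 °C

Let T be the final temperature. ΣQ_i = 0:
194*0.466*(T − 297) + 1210*1.67*(T − 32.9) = 0
90.4(T − 297) + 2020.7(T − 32.9) = 0
2111.1 T = 93331
T = 93331 / 2111.1 = 44.2 °C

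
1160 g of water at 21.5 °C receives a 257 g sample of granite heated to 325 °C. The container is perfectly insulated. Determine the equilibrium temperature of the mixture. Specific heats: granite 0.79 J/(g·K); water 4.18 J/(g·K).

Conservation of energy gives ΣQ = 0:
257·0.79·(T − 325) + 1160·4.18·(T − 21.5) = 0
5051.8 T = 170234
T = 170234 / 5051.8 = 33.7 °C

T_f ≈ 33.7 °C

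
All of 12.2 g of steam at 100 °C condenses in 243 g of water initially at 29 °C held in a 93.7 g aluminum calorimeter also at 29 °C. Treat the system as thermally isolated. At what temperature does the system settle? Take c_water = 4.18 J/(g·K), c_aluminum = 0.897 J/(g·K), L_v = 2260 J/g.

T_f ≈ 56.1 °C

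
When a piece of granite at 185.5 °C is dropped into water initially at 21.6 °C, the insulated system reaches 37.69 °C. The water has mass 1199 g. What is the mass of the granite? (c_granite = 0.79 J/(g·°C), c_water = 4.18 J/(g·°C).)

m ≈ 691 g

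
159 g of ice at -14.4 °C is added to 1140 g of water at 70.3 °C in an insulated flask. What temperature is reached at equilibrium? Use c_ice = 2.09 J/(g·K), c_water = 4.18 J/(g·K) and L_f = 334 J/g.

T_f ≈ 51.0 °C

Net heat exchanged in the isolated system is zero:
ice -14.4→0 °C: 159·2.09·14.4 = 4785.3
  fusion: m_ice L_f = 159·334 = 53106
  warm the meltwater: 664.62 T
  water: 4765.2(T − 70.3)
5429.8 T = 334994 − 57891 = 277102
T ≈ 51.03 °C. Since T > 0 °C, the all-ice-melts assumption holds.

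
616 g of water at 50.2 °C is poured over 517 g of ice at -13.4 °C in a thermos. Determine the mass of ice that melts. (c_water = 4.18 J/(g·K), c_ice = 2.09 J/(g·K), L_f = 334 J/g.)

m_melted ≈ 344 g

Heat available from the water dropping to 0 °C: 616·4.18·50.2 = 129259 J.
Of that, 517·2.09·13.4 = 14479 J goes to bring the ice to 0 °C, leaving 114780 J.
Melting all 517 g of ice would need 517·334 = 172678 J.
That's not enough to melt it all — equilibrium is at 0 °C with ice remaining.
m_melted·334 = 114780  ⇒  m_melted ≈ 343.7 g.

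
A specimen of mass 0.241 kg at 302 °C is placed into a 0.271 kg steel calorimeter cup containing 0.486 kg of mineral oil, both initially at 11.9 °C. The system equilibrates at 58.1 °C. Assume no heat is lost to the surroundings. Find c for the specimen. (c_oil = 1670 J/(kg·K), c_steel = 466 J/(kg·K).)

c ≈ 737 J/(kg·K)

Heat gained plus heat lost sum to zero:
0.241·c·(58.1 − 302) + 0.486·1670·(58.1 − 11.9) + 0.271·466·(58.1 − 11.9) = 0
-58.78 c = -43331
c = -43331/-58.78 ≈ 737.2 J/(kg·K)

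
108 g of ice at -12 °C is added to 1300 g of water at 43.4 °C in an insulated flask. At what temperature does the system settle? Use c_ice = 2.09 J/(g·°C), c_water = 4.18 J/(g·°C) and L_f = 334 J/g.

Energy conservation, ΣQ = 0:
ice -12→0 °C: 108·2.09·12 = 2708.6
  latent heat to melt: 108·334 = 36072
  warm the meltwater: 451.44 T
  water: 5434(T − 43.4)
5885.4 T = 235836 − 38781 = 197055
T ≈ 33.48 °C. Since T > 0 °C, the all-ice-melts assumption holds.

T_f ≈ 33.5 °C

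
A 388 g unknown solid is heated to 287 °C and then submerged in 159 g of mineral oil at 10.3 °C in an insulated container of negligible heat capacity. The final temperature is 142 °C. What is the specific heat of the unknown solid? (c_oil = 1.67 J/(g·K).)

c ≈ 0.622 J/(g·K)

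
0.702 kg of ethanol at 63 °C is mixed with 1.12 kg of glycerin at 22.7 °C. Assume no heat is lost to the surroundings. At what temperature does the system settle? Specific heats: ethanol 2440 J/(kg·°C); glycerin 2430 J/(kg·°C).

T_f ≈ 38.3 °C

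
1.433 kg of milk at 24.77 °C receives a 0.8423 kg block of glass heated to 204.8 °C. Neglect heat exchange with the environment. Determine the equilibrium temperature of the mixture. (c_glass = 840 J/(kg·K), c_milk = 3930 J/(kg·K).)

T_f ≈ 44.9 °C

T_f = Σ m_i c_i T_i / Σ m_i c_i:
T_f = (707.53·204.8 + 5631.7·24.77) / (707.53 + 5631.7)
    = 284400 / 6339.2 ≈ 44.86 °C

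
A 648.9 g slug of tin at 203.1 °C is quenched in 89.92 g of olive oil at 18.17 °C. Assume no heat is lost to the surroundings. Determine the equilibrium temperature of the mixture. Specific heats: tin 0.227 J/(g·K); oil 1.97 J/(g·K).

T_f is the heat-capacity-weighted average of the initial temperatures:
T_f = (147.3*203.1 + 177.14*18.17) / (147.3 + 177.14)
    = 33135 / 324.44 ≈ 102.13 °C

T_f ≈ 102.1 °C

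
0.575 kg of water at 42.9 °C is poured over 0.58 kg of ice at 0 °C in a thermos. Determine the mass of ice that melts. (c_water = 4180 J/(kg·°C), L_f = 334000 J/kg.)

m_melted ≈ 0.309 kg

Cooling the water to 0 °C releases 0.575·4180·42.9 = 103110 J.
To melt every bit of ice: 0.58·334000 = 193720 J.
103110 J < 193720 J, so only part of the ice melts and the system sits at 0 °C.
m_melted·334000 = 103110  ⇒  m_melted ≈ 0.3087 kg.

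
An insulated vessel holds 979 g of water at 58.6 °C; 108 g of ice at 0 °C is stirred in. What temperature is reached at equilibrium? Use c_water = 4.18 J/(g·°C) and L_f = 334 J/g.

Net heat exchanged in the isolated system is zero:
melt ice: 108×334 = 36072
  meltwater 0→T: 108×4.18×T = 451.44 T
  water: 4092.2(T − 58.6)
4543.7 T = 239804 − 36072 = 203732
T ≈ 44.84 °C. Since T > 0 °C, the all-ice-melts assumption holds.

T_f ≈ 44.8 °C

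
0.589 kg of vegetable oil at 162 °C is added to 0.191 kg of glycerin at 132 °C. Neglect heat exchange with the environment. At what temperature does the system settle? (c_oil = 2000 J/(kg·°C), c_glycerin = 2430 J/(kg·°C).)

T_f ≈ 153.5 °C

Set heat shed by the hot body equal to heat absorbed by the cold body:
0.589*2000*(162 − T) = 0.191*2430*(T − 132)
1178(162 − T) = 464.13(T − 132)
1642.1 T = 252101  ⇒  T ≈ 153.52 °C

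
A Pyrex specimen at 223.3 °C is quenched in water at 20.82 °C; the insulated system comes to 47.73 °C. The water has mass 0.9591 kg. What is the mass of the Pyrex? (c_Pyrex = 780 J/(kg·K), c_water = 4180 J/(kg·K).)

m ≈ 0.788 kg

Heat lost by the Pyrex = heat gained by the water:
m×780×(223.3 − 47.73) = 0.9591×4180×(47.73 − 20.82)
136945 m = 107883  ⇒  m ≈ 0.7878 kg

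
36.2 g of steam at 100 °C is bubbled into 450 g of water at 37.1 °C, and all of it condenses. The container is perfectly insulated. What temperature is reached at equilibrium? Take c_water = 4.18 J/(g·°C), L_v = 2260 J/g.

Heat gained plus heat lost sum to zero:
steam→water at 100 °C releases m L_v = 36.2·2260 = 81812; condensate cools 100→T: 36.2·4.18·(T − 100) = 151.32(T − 100); water warms: 450·4.18·(T − 37.1) = 1881(T − 37.1)
2032.3 T = 81812 + 15132 + 69785 = 166729
T ≈ 82.04 °C — below 100 °C, confirming all the steam condensed.

T_f ≈ 82.0 °C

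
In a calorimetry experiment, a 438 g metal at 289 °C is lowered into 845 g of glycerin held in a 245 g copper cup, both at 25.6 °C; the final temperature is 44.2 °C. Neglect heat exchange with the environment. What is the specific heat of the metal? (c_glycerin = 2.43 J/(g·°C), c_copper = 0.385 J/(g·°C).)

Heat gained plus heat lost sum to zero:
438·c·(44.2 − 289) + 845·2.43·(44.2 − 25.6) + 245·0.385·(44.2 − 25.6) = 0
-107222 c = -39947
c = -39947/-107222 ≈ 0.3726 J/(g·°C)

c ≈ 0.373 J/(g·°C)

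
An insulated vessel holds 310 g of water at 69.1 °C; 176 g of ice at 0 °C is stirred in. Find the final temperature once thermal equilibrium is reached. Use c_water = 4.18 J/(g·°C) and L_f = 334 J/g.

T_f ≈ 15.1 °C

Net heat exchanged in the isolated system is zero:
melt ice: 176×334 = 58784
  meltwater 0→T: 176×4.18×T = 735.68 T
  water cools: 310×4.18×(T − 69.1) = 1295.8(T − 69.1)
2031.5 T = 89540 − 58784 = 30756
T ≈ 15.14 °C. Since T > 0 °C, the all-ice-melts assumption holds.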